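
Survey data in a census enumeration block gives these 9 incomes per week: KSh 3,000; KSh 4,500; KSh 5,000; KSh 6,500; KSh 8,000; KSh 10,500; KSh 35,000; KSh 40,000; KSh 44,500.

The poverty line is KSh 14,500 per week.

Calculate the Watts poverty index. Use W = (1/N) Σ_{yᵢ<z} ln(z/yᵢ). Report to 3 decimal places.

Poor units: KSh 3,000, KSh 4,500, KSh 5,000, KSh 6,500, KSh 8,000, KSh 10,500 (q = 6 of N = 9).
Log gaps: ln(14500/3000) = 1.5755; ln(14500/4500) = 1.1701; ln(14500/5000) = 1.0647; ln(14500/6500) = 0.8023; ln(14500/8000) = 0.5947; ln(14500/10500) = 0.3228.
W = 5.530145 / 9 = 0.614.

0.614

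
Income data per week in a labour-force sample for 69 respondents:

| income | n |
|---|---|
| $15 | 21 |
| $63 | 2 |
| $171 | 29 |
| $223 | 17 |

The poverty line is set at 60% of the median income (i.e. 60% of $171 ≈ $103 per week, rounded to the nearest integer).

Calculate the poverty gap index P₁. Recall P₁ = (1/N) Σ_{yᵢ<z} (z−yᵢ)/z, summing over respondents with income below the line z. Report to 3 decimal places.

0.271

Incomes under z: 21×$15, 2×$63 (q = 23 of N = 69).
Relative gaps: (103−15)/103 = 0.8544 (×21); (103−63)/103 = 0.3883 (×2).
Σ = 18.718447. Dividing by the full population N = 69 gives P₁ = 0.271.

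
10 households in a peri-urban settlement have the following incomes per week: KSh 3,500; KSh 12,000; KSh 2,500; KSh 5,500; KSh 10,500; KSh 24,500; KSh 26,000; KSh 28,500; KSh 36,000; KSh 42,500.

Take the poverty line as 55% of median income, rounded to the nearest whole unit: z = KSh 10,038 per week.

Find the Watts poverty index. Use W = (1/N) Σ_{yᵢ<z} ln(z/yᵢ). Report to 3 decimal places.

0.305

Incomes under z: KSh 2,500, KSh 3,500, KSh 5,500 (q = 3 of N = 10).
Log shortfalls: ln(10038/2500) = 1.3901; ln(10038/3500) = 1.0536; ln(10038/5500) = 0.6016.
W = 3.045332 / 10 = 0.305.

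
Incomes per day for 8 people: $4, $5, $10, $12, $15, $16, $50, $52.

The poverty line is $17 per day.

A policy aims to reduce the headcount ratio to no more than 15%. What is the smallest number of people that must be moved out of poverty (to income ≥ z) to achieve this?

6 of the 8 people are poor, so H = 6/8 = 0.750.
A headcount ratio of at most 15% allows at most ⌊0.15 × 8⌋ = 1 poor people.
So at least 6 − 1 = 5 must be lifted.

5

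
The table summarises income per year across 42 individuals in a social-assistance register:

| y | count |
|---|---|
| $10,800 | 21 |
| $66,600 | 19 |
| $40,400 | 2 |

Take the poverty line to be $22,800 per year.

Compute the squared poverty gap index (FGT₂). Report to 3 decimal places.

Poor units: 21×$10,800 (q = 21 of N = 42).
Normalized shortfalls: (22800−10800)/22800 = 0.5263 (×21).
Squared: 0.2770 (×21).
Sum = 5.817175; P₂ = 5.817175 / 42 = 0.139.

0.139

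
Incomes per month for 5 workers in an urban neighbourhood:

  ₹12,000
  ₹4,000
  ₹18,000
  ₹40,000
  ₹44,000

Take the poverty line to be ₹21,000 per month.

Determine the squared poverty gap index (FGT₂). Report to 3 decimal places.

Below z: ₹4,000, ₹12,000, ₹18,000 (q = 3 of N = 5).
Normalized shortfalls: (21000−4000)/21000 = 0.8095; (21000−12000)/21000 = 0.4286; (21000−18000)/21000 = 0.1429.
Squared: 0.6553; 0.1837; 0.0204.
Sum = 0.859410; P₂ = 0.859410 / 5 = 0.172.

0.172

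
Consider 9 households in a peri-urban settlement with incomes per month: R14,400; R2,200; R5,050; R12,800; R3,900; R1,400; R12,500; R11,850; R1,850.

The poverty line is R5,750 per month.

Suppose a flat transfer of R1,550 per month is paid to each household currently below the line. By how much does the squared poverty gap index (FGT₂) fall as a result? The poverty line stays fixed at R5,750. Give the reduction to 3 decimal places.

0.112

Before: below the line — R1,400, R1,850, R2,200, R3,900, R5,050; squared poverty gap index (FGT₂) = 0.17021.
After the R1,550 transfer: below the line — R2,950, R3,400, R3,750, R5,450; squared poverty gap index (FGT₂) = 0.05865.
Reduction = 0.17021 − 0.05865 = 0.112.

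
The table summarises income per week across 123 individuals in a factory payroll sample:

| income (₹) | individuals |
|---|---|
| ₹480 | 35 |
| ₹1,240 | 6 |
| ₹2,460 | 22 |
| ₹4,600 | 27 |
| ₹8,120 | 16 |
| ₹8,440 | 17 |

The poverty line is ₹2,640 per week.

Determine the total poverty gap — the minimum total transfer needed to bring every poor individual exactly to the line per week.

₹87,960

Below the line: 35×₹480, 6×₹1,240, 22×₹2,460 (q = 63 of N = 123).
Individual gaps: 35×(2640−480) = 75600; 6×(2640−1240) = 8400; 22×(2640−2460) = 3960.
Aggregate gap = ₹87,960.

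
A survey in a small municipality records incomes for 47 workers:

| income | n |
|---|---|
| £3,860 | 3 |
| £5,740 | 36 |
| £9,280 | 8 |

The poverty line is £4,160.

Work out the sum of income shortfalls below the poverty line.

£900

Below the line: 3×£3,860 (q = 3 of N = 47).
Individual gaps: 3×(4160−3860) = 900.
Aggregate gap = £900.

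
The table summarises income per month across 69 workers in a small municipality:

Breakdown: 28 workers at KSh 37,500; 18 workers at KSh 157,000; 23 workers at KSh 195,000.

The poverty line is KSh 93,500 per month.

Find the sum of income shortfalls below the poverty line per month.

Below the line: 28×KSh 37,500 (q = 28 of N = 69).
Individual gaps: 28×(93500−37500) = 1568000.
Aggregate gap = KSh 1,568,000.

KSh 1,568,000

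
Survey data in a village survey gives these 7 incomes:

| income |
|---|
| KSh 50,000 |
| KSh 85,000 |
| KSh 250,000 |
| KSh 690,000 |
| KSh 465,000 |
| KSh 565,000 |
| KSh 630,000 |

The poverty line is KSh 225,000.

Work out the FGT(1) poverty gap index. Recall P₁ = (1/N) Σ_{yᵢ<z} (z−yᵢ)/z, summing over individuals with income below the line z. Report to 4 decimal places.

0.2000

Below the line: KSh 50,000, KSh 85,000 (q = 2 of N = 7).
Shortfall ratios: (225000−50000)/225000 = 0.7778; (225000−85000)/225000 = 0.6222.
Σ = 1.400000. Dividing by the full population N = 7 gives P₁ = 0.2000.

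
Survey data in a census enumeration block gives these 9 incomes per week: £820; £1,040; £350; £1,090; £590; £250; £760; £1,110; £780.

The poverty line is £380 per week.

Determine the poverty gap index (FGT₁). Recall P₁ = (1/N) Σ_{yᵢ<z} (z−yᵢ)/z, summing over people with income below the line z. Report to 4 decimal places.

Below the line: £250, £350 (q = 2 of N = 9).
Normalized shortfalls: (380−250)/380 = 0.3421; (380−350)/380 = 0.0789.
Sum of shortfalls = 0.421053; P₁ averages over all N: 0.421053 / 9 = 0.0468.

0.0468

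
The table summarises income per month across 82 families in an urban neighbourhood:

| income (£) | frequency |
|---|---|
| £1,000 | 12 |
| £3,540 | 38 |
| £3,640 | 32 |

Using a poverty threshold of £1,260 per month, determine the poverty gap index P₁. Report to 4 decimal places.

Poor units: 12×£1,000 (q = 12 of N = 82).
Relative gaps: (1260−1000)/1260 = 0.2063 (×12).
Sum of shortfalls = 2.476190; P₁ averages over all N: 2.476190 / 82 = 0.0302.

0.0302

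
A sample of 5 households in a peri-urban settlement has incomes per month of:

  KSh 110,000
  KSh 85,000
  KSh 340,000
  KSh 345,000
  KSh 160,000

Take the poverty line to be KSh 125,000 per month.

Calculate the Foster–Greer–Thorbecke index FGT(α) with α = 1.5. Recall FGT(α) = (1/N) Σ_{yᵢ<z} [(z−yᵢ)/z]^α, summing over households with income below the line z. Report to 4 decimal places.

Incomes under z: KSh 85,000, KSh 110,000 (q = 2 of N = 5).
Shortfall ratios: (125000−85000)/125000 = 0.3200; (125000−110000)/125000 = 0.1200.
Raised to α = 1.5: 0.18102; 0.04157.
Sum = 0.222589; FGT(1.5) = 0.222589 / 5 = 0.0445.

0.0445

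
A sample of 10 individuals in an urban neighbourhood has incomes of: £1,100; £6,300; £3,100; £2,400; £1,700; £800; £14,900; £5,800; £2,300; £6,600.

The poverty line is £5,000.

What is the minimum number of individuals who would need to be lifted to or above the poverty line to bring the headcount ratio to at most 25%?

Currently q = 6 of N = 10 are below the line (H = 0.600).
A headcount ratio of at most 25% allows at most ⌊0.25 × 10⌋ = 2 poor individuals.
So at least 6 − 2 = 4 must be lifted.

4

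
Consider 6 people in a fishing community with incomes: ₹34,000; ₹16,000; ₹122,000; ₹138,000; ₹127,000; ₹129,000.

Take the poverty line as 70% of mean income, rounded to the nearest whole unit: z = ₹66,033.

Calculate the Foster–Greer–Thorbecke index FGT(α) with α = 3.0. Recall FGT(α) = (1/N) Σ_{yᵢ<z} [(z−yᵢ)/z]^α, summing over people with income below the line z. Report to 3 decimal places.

Below z: ₹16,000, ₹34,000 (q = 2 of N = 6).
Relative gaps: (66033−16000)/66033 = 0.7577; (66033−34000)/66033 = 0.4851.
Raised to α = 3.0: 0.43500; 0.11416.
Sum = 0.549156; FGT(3.0) = 0.549156 / 6 = 0.092.

0.092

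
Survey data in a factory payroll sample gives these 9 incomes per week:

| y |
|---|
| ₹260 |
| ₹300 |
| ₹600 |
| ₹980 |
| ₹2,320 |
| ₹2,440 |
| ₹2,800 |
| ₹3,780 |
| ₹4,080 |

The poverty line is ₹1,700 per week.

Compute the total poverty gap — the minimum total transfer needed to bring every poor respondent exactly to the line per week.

Poor units: ₹260, ₹300, ₹600, ₹980 (q = 4 of N = 9).
Individual gaps: 1700−260 = 1440; 1700−300 = 1400; 1700−600 = 1100; 1700−980 = 720.
Aggregate gap = ₹4,660.

₹4,660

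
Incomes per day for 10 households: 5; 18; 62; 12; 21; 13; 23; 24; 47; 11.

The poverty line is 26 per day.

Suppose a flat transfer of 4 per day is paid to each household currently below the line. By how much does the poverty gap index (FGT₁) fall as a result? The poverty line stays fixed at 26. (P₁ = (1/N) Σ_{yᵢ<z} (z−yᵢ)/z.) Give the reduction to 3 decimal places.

Before: below the line — 5, 11, 12, 13, 18, 21, 23, 24; poverty gap index (FGT₁) = 0.31154.
After the 4 transfer: below the line — 9, 15, 16, 17, 22, 25; poverty gap index (FGT₁) = 0.20000.
Reduction = 0.31154 − 0.20000 = 0.112.

0.112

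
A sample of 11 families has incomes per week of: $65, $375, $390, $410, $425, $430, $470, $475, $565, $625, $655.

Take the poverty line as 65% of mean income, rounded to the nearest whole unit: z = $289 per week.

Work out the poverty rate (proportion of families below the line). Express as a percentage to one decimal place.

9.1%

1 of the 11 families have income below $289.
H = 1/11 = 9.1%.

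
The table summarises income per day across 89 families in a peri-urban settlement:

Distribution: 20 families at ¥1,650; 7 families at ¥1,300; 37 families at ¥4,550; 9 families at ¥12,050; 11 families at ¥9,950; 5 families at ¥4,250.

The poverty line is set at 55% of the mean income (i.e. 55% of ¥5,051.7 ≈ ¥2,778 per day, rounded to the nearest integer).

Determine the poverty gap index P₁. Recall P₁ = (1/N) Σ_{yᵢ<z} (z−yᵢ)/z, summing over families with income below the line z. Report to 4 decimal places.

0.1331

Poor units: 7×¥1,300, 20×¥1,650 (q = 27 of N = 89).
Relative gaps: (2778−1300)/2778 = 0.5320 (×7); (2778−1650)/2778 = 0.4060 (×20).
Sum of shortfalls = 11.845212; P₁ averages over all N: 11.845212 / 89 = 0.1331.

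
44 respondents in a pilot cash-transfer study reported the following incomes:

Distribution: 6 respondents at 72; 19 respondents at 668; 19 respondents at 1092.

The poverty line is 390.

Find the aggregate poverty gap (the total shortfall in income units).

1908

Incomes under z: 6×72 (q = 6 of N = 44).
Individual gaps: 6×(390−72) = 1908.
Aggregate gap = 1908.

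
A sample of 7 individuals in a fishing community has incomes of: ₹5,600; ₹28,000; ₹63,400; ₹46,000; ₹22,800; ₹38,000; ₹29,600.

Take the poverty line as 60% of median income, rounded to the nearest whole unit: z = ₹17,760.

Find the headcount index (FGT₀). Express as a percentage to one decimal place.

14.3%

1 of the 7 individuals have income below ₹17,760.
H = 1/7 = 14.3%.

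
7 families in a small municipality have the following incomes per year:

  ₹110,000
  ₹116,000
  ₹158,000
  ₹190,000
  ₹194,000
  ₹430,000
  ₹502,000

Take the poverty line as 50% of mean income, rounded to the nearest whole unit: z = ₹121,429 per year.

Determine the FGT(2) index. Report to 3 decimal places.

Below z: ₹110,000, ₹116,000 (q = 2 of N = 7).
Normalized shortfalls: (121429−110000)/121429 = 0.0941; (121429−116000)/121429 = 0.0447.
Squared: 0.0089; 0.0020.
Sum = 0.010858; P₂ = 0.010858 / 7 = 0.002.

0.002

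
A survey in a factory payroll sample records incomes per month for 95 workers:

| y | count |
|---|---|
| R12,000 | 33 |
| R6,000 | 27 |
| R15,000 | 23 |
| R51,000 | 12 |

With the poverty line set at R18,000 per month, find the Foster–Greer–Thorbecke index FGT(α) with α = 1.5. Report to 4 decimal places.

0.2380

Below the line: 27×R6,000, 33×R12,000, 23×R15,000 (q = 83 of N = 95).
Relative gaps: (18000−6000)/18000 = 0.6667 (×27); (18000−12000)/18000 = 0.3333 (×33); (18000−15000)/18000 = 0.1667 (×23).
Raised to α = 1.5: 0.54433 (×27); 0.19245 (×33); 0.06804 (×23).
Sum = 22.612743; FGT(1.5) = 22.612743 / 95 = 0.2380.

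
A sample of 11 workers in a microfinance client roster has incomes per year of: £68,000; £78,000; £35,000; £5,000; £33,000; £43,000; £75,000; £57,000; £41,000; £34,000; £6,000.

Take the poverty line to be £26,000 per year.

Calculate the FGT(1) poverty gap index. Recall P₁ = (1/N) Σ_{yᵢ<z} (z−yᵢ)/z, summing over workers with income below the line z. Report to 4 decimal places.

0.1434

Below z: £5,000, £6,000 (q = 2 of N = 11).
Gap ratios (z−y)/z: (26000−5000)/26000 = 0.8077; (26000−6000)/26000 = 0.7692.
Sum of shortfalls = 1.576923; P₁ averages over all N: 1.576923 / 11 = 0.1434.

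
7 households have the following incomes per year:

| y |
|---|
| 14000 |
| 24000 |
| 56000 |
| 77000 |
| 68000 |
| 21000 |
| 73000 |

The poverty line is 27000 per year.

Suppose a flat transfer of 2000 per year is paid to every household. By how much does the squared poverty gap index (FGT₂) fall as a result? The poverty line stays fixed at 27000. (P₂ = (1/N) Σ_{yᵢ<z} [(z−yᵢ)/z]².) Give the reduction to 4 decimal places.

Before: below the line — 14000, 21000, 24000; squared poverty gap index (FGT₂) = 0.041936.
After the 2000 transfer: below the line — 16000, 23000, 26000; squared poverty gap index (FGT₂) = 0.027043.
Reduction = 0.041936 − 0.027043 = 0.0149.

0.0149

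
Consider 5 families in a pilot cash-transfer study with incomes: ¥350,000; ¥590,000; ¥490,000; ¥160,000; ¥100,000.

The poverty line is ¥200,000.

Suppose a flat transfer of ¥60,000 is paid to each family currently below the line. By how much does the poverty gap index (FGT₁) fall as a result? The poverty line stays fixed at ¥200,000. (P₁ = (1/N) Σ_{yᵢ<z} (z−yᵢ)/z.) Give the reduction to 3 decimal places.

0.100

Before: below the line — ¥100,000, ¥160,000; poverty gap index (FGT₁) = 0.14000.
After the ¥60,000 transfer: below the line — ¥160,000; poverty gap index (FGT₁) = 0.04000.
Reduction = 0.14000 − 0.04000 = 0.100.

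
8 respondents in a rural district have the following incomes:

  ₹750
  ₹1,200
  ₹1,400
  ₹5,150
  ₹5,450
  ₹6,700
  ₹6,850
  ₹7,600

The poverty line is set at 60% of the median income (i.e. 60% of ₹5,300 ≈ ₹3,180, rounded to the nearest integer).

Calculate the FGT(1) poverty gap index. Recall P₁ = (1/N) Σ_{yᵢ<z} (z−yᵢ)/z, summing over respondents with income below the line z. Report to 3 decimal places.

0.243

Below the line: ₹750, ₹1,200, ₹1,400 (q = 3 of N = 8).
Normalized shortfalls: (3180−750)/3180 = 0.7642; (3180−1200)/3180 = 0.6226; (3180−1400)/3180 = 0.5597.
Σ = 1.946541. Dividing by the full population N = 8 gives P₁ = 0.243.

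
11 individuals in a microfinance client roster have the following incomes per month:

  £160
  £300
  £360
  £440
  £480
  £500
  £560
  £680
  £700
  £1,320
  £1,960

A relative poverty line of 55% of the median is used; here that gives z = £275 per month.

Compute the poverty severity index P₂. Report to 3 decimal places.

Poor units: £160 (q = 1 of N = 11).
Shortfall ratios: (275−160)/275 = 0.4182.
Squared: 0.1749.
Sum = 0.174876; P₂ = 0.174876 / 11 = 0.016.

0.016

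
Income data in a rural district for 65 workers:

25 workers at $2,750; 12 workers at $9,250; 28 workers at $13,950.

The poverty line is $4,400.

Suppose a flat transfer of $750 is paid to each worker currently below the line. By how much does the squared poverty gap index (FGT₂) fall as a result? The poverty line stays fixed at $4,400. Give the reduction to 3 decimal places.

Before: below the line — 25×$2,750; squared poverty gap index (FGT₂) = 0.05409.
After the $750 transfer: below the line — 25×$3,500; squared poverty gap index (FGT₂) = 0.01609.
Reduction = 0.05409 − 0.01609 = 0.038.

0.038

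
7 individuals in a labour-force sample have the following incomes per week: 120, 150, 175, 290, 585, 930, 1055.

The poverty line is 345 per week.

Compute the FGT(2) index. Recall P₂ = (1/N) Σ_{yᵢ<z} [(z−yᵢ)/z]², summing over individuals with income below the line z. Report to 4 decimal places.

0.1447

Below the line: 120, 150, 175, 290 (q = 4 of N = 7).
Gap ratios (z−y)/z: (345−120)/345 = 0.6522; (345−150)/345 = 0.5652; (345−175)/345 = 0.4928; (345−290)/345 = 0.1594.
Squared: 0.4253; 0.3195; 0.2428; 0.0254.
Sum = 1.013022; P₂ = 1.013022 / 7 = 0.1447.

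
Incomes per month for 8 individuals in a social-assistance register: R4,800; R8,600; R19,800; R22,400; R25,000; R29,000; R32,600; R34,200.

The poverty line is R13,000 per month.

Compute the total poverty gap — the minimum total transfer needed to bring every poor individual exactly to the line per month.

R12,600

Incomes under z: R4,800, R8,600 (q = 2 of N = 8).
Individual gaps: 13000−4800 = 8200; 13000−8600 = 4400.
Aggregate gap = R12,600.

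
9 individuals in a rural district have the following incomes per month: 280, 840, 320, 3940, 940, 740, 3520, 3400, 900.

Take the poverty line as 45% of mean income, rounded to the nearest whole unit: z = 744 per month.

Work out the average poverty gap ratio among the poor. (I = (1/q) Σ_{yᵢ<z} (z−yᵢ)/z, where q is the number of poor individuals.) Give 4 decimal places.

Incomes under z: 280, 320, 740 (q = 3 of N = 9).
Relative gaps: 0.6237, 0.5699, 0.0054; sum = 1.198925.
The income-gap ratio divides by q (the poor only): 1.198925 / 3 = 0.3996.

0.3996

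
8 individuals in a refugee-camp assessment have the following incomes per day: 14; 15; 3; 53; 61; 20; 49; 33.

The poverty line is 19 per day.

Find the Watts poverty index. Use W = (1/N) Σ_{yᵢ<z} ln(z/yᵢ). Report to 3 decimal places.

Incomes under z: 3, 14, 15 (q = 3 of N = 8).
ln(z/y) terms: ln(19/3) = 1.8458; ln(19/14) = 0.3054; ln(19/15) = 0.2364.
W = 2.387597 / 8 = 0.298.

0.298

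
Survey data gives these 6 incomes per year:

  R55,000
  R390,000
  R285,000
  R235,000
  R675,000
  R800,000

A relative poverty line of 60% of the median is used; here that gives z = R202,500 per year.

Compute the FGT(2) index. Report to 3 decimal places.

Poor units: R55,000 (q = 1 of N = 6).
Shortfall ratios: (202500−55000)/202500 = 0.7284.
Squared: 0.5306.
Sum = 0.530559; P₂ = 0.530559 / 6 = 0.088.

0.088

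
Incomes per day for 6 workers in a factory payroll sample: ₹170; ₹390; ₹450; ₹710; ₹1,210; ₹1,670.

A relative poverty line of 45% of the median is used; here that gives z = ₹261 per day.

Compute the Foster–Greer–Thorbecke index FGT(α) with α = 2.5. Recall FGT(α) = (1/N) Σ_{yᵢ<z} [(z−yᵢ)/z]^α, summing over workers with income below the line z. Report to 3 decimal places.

Below the line: ₹170 (q = 1 of N = 6).
Relative gaps: (261−170)/261 = 0.3487.
Raised to α = 2.5: 0.07178.
Sum = 0.071780; FGT(2.5) = 0.071780 / 6 = 0.012.

0.012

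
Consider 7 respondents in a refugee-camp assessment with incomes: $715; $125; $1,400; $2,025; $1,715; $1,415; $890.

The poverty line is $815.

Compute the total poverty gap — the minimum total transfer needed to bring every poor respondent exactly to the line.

$790

Below the line: $125, $715 (q = 2 of N = 7).
Individual gaps: 815−125 = 690; 815−715 = 100.
Aggregate gap = $790.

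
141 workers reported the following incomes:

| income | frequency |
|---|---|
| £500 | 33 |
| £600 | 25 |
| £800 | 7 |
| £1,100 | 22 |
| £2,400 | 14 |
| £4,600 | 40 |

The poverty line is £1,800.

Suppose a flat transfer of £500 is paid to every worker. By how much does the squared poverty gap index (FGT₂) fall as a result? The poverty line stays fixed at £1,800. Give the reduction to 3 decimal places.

Before: below the line — 33×£500, 25×£600, 7×£800, 22×£1,100; squared poverty gap index (FGT₂) = 0.23980.
After the £500 transfer: below the line — 33×£1,000, 25×£1,100, 7×£1,300, 22×£1,600; squared poverty gap index (FGT₂) = 0.07880.
Reduction = 0.23980 − 0.07880 = 0.161.

0.161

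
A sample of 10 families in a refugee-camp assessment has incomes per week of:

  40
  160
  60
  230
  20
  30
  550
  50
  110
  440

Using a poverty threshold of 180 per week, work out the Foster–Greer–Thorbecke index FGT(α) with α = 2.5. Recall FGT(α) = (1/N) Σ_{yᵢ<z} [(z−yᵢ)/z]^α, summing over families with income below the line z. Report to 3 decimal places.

Incomes under z: 20, 30, 40, 50, 60, 110, 160 (q = 7 of N = 10).
Relative gaps: (180−20)/180 = 0.8889; (180−30)/180 = 0.8333; (180−40)/180 = 0.7778; (180−50)/180 = 0.7222; (180−60)/180 = 0.6667; (180−110)/180 = 0.3889; (180−160)/180 = 0.1111.
Raised to α = 2.5: 0.74494; 0.63394; 0.53351; 0.44328; 0.36289; 0.09431; 0.00412.
Sum = 2.816972; FGT(2.5) = 2.816972 / 10 = 0.282.

0.282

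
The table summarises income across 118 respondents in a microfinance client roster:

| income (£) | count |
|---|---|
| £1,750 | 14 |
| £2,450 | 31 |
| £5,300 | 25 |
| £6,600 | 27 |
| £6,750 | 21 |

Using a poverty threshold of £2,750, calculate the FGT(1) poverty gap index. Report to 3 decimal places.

0.072

Below the line: 14×£1,750, 31×£2,450 (q = 45 of N = 118).
Gap ratios (z−y)/z: (2750−1750)/2750 = 0.3636 (×14); (2750−2450)/2750 = 0.1091 (×31).
Sum of shortfalls = 8.472727; P₁ averages over all N: 8.472727 / 118 = 0.072.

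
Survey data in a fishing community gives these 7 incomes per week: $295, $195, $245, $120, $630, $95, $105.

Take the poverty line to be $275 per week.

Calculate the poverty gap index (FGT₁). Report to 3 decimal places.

0.319

Incomes under z: $95, $105, $120, $195, $245 (q = 5 of N = 7).
Relative gaps: (275−95)/275 = 0.6545; (275−105)/275 = 0.6182; (275−120)/275 = 0.5636; (275−195)/275 = 0.2909; (275−245)/275 = 0.1091.
Sum of shortfalls = 2.236364; P₁ averages over all N: 2.236364 / 7 = 0.319.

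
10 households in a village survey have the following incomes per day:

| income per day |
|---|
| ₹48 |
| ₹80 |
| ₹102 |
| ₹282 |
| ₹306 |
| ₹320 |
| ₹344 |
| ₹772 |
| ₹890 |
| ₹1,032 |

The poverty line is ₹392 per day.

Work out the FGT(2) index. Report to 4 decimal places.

Incomes under z: ₹48, ₹80, ₹102, ₹282, ₹306, ₹320, ₹344 (q = 7 of N = 10).
Gap ratios (z−y)/z: (392−48)/392 = 0.8776; (392−80)/392 = 0.7959; (392−102)/392 = 0.7398; (392−282)/392 = 0.2806; (392−306)/392 = 0.2194; (392−320)/392 = 0.1837; (392−344)/392 = 0.1224.
Squared: 0.7701; 0.6335; 0.5473; 0.0787; 0.0481; 0.0337; 0.0150.
Sum = 2.126484; P₂ = 2.126484 / 10 = 0.2126.

0.2126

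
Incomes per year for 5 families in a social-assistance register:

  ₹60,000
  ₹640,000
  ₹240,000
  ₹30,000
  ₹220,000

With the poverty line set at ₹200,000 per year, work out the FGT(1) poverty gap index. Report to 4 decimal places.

0.3100

Incomes under z: ₹30,000, ₹60,000 (q = 2 of N = 5).
Shortfall ratios: (200000−30000)/200000 = 0.8500; (200000−60000)/200000 = 0.7000.
Σ = 1.550000. Dividing by the full population N = 5 gives P₁ = 0.3100.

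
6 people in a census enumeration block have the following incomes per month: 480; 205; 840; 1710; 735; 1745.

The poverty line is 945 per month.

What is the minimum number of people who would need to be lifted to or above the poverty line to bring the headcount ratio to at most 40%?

2

Currently q = 4 of N = 6 are below the line (H = 0.667).
A headcount ratio of at most 40% allows at most ⌊0.40 × 6⌋ = 2 poor people.
So at least 4 − 2 = 2 must be lifted.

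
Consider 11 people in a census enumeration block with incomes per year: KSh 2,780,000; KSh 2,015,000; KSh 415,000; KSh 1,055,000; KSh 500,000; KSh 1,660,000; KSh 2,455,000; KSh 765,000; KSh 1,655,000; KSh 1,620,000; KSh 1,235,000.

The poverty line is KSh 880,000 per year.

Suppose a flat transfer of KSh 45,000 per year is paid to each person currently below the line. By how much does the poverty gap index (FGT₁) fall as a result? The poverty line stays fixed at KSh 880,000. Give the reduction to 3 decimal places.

0.014

Before: below the line — KSh 415,000, KSh 500,000, KSh 765,000; poverty gap index (FGT₁) = 0.09917.
After the KSh 45,000 transfer: below the line — KSh 460,000, KSh 545,000, KSh 810,000; poverty gap index (FGT₁) = 0.08523.
Reduction = 0.09917 − 0.08523 = 0.014.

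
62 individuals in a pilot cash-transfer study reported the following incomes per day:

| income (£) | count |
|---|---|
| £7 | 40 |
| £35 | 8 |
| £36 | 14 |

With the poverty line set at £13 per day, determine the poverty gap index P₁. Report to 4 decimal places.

0.2978

Incomes under z: 40×£7 (q = 40 of N = 62).
Gap ratios (z−y)/z: (13−7)/13 = 0.4615 (×40).
Sum of shortfalls = 18.461538; P₁ averages over all N: 18.461538 / 62 = 0.2978.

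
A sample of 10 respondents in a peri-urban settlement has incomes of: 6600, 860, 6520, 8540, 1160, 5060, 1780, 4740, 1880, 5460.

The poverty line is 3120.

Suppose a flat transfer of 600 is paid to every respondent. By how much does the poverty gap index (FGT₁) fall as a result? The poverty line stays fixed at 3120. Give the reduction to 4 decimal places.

0.0769

Before: below the line — 860, 1160, 1780, 1880; poverty gap index (FGT₁) = 0.217949.
After the 600 transfer: below the line — 1460, 1760, 2380, 2480; poverty gap index (FGT₁) = 0.141026.
Reduction = 0.217949 − 0.141026 = 0.0769.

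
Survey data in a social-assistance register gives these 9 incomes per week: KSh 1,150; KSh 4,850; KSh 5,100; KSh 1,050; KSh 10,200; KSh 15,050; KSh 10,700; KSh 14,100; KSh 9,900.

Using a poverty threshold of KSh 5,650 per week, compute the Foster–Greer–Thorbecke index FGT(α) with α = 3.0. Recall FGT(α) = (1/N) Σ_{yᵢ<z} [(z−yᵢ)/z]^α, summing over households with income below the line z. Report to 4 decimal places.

0.1165

Below the line: KSh 1,050, KSh 1,150, KSh 4,850, KSh 5,100 (q = 4 of N = 9).
Relative gaps: (5650−1050)/5650 = 0.8142; (5650−1150)/5650 = 0.7965; (5650−4850)/5650 = 0.1416; (5650−5100)/5650 = 0.0973.
Raised to α = 3.0: 0.53967; 0.50523; 0.00284; 0.00092.
Sum = 1.048665; FGT(3.0) = 1.048665 / 9 = 0.1165.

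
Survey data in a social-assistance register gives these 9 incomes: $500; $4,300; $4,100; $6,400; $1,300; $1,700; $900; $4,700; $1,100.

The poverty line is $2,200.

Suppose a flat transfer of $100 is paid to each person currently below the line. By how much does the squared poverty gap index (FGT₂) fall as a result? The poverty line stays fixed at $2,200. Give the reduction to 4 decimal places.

Before: below the line — $500, $900, $1,100, $1,300, $1,700; squared poverty gap index (FGT₂) = 0.157254.
After the $100 transfer: below the line — $600, $1,000, $1,200, $1,400, $1,800; squared poverty gap index (FGT₂) = 0.133150.
Reduction = 0.157254 − 0.133150 = 0.0241.

0.0241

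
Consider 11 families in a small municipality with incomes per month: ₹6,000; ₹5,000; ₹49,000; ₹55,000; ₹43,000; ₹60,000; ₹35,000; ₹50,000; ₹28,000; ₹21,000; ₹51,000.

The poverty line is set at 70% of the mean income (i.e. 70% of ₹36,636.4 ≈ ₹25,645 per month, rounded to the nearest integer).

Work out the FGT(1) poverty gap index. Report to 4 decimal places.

0.1593

Below the line: ₹5,000, ₹6,000, ₹21,000 (q = 3 of N = 11).
Shortfall ratios: (25645−5000)/25645 = 0.8050; (25645−6000)/25645 = 0.7660; (25645−21000)/25645 = 0.1811.
Sum of shortfalls = 1.752193; P₁ averages over all N: 1.752193 / 11 = 0.1593.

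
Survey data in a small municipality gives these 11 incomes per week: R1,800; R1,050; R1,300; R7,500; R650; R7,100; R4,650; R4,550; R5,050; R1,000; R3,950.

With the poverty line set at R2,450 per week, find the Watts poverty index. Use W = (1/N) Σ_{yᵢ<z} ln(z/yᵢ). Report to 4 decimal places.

0.3648

Incomes under z: R650, R1,000, R1,050, R1,300, R1,800 (q = 5 of N = 11).
Log shortfalls: ln(2450/650) = 1.3269; ln(2450/1000) = 0.8961; ln(2450/1050) = 0.8473; ln(2450/1300) = 0.6337; ln(2450/1800) = 0.3083.
W = 4.012282 / 11 = 0.3648.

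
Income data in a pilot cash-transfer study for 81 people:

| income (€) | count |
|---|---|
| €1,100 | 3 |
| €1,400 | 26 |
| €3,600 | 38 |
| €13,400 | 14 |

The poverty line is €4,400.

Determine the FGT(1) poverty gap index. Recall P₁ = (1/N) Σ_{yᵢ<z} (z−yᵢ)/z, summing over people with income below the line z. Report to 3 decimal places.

Below z: 3×€1,100, 26×€1,400, 38×€3,600 (q = 67 of N = 81).
Relative gaps: (4400−1100)/4400 = 0.7500 (×3); (4400−1400)/4400 = 0.6818 (×26); (4400−3600)/4400 = 0.1818 (×38).
Σ = 26.886364. Dividing by the full population N = 81 gives P₁ = 0.332.

0.332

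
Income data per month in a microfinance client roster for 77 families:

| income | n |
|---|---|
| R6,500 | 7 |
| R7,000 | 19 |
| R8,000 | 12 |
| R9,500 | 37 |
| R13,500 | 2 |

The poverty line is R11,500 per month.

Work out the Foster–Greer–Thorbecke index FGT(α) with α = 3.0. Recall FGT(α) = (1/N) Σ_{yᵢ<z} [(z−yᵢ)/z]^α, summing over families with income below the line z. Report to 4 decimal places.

0.0292

Poor units: 7×R6,500, 19×R7,000, 12×R8,000, 37×R9,500 (q = 75 of N = 77).
Gap ratios (z−y)/z: (11500−6500)/11500 = 0.4348 (×7); (11500−7000)/11500 = 0.3913 (×19); (11500−8000)/11500 = 0.3043 (×12); (11500−9500)/11500 = 0.1739 (×37).
Raised to α = 3.0: 0.08219 (×7); 0.05992 (×19); 0.02819 (×12); 0.00526 (×37).
Sum = 2.246651; FGT(3.0) = 2.246651 / 77 = 0.0292.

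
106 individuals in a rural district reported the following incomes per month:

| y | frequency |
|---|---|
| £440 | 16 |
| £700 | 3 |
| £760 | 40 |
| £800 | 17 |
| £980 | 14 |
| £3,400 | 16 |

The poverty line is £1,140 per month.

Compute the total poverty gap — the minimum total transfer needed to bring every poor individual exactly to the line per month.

£35,740

Below z: 16×£440, 3×£700, 40×£760, 17×£800, 14×£980 (q = 90 of N = 106).
Individual gaps: 16×(1140−440) = 11200; 3×(1140−700) = 1320; 40×(1140−760) = 15200; 17×(1140−800) = 5780; 14×(1140−980) = 2240.
Aggregate gap = £35,740.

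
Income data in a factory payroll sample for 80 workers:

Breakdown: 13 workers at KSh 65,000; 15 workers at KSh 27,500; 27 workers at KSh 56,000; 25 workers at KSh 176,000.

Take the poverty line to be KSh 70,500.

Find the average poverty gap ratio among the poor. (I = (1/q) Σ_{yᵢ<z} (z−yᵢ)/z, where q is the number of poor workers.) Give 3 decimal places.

0.286

Incomes under z: 15×KSh 27,500, 27×KSh 56,000, 13×KSh 65,000 (q = 55 of N = 80).
Shortfall ratios (z−y)/z: 0.6099 (×15), 0.2057 (×27), 0.0780 (×13); sum = 15.716312.
The income-gap ratio divides by q (the poor only): 15.716312 / 55 = 0.286.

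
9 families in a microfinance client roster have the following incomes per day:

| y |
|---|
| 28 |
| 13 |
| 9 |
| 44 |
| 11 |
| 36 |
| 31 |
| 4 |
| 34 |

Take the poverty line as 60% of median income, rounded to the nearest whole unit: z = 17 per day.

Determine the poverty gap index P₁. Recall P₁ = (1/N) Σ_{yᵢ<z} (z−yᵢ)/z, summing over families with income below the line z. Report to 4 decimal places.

0.2026

Below z: 4, 9, 11, 13 (q = 4 of N = 9).
Shortfall ratios: (17−4)/17 = 0.7647; (17−9)/17 = 0.4706; (17−11)/17 = 0.3529; (17−13)/17 = 0.2353.
Sum of shortfalls = 1.823529; P₁ averages over all N: 1.823529 / 9 = 0.2026.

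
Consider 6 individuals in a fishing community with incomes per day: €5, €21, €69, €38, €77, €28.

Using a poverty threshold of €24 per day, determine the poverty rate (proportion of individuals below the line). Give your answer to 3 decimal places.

0.333

2 of the 6 individuals have income below €24.
H = 2/6 = 0.333.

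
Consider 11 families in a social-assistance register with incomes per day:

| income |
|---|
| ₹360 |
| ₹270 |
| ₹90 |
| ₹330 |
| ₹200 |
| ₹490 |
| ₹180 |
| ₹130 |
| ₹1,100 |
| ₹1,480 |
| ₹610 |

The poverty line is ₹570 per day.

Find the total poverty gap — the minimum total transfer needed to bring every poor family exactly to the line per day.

Below z: ₹90, ₹130, ₹180, ₹200, ₹270, ₹330, ₹360, ₹490 (q = 8 of N = 11).
Individual gaps: 570−90 = 480; 570−130 = 440; 570−180 = 390; 570−200 = 370; 570−270 = 300; 570−330 = 240; 570−360 = 210; 570−490 = 80.
Aggregate gap = ₹2,510.

₹2,510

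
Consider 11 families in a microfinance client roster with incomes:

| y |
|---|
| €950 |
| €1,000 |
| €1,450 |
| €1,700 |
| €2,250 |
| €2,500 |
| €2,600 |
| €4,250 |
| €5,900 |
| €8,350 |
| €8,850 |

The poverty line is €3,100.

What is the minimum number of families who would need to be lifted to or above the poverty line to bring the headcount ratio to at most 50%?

7 of the 11 families are poor, so H = 7/11 = 0.636.
A headcount ratio of at most 50% allows at most ⌊0.50 × 11⌋ = 5 poor families.
So at least 7 − 5 = 2 must be lifted.

2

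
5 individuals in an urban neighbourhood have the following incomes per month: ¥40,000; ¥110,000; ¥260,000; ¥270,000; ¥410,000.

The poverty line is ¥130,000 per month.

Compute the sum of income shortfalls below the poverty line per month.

Below the line: ¥40,000, ¥110,000 (q = 2 of N = 5).
Individual gaps: 130000−40000 = 90000; 130000−110000 = 20000.
Aggregate gap = ¥110,000.

¥110,000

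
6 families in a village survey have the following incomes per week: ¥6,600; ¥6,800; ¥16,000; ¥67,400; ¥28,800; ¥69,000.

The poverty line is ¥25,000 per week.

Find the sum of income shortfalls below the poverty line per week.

Below the line: ¥6,600, ¥6,800, ¥16,000 (q = 3 of N = 6).
Individual gaps: 25000−6600 = 18400; 25000−6800 = 18200; 25000−16000 = 9000.
Aggregate gap = ¥45,600.

¥45,600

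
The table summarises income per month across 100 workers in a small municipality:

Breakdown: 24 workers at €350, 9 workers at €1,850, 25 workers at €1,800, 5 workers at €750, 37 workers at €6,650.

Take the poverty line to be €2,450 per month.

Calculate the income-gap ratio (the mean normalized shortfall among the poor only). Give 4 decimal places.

0.5219

Below the line: 24×€350, 5×€750, 25×€1,800, 9×€1,850 (q = 63 of N = 100).
Relative gaps: 0.8571 (×24), 0.6939 (×5), 0.2653 (×25), 0.2449 (×9); sum = 32.877551.
The income-gap ratio divides by q (the poor only): 32.877551 / 63 = 0.5219.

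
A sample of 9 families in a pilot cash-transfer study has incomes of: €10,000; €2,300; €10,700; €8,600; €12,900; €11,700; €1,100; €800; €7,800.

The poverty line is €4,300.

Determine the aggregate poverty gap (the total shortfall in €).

Below z: €800, €1,100, €2,300 (q = 3 of N = 9).
Individual gaps: 4300−800 = 3500; 4300−1100 = 3200; 4300−2300 = 2000.
Aggregate gap = €8,700.

€8,700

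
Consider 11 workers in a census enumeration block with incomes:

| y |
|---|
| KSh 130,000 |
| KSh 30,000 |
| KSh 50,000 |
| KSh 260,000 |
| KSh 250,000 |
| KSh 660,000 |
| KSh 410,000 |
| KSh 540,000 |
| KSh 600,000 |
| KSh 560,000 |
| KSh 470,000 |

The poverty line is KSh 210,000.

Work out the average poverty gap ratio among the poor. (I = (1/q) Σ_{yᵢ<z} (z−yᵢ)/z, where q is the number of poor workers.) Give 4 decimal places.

Incomes under z: KSh 30,000, KSh 50,000, KSh 130,000 (q = 3 of N = 11).
Relative gaps: 0.8571, 0.7619, 0.3810; sum = 2.000000.
The income-gap ratio divides by q (the poor only): 2.000000 / 3 = 0.6667.

0.6667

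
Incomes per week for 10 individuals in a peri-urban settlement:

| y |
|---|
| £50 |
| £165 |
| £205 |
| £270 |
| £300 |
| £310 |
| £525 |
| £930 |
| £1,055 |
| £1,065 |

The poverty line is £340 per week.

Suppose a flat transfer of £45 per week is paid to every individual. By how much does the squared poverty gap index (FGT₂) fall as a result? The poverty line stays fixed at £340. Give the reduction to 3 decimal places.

Before: below the line — £50, £165, £205, £270, £300, £310; squared poverty gap index (FGT₂) = 0.12141.
After the £45 transfer: below the line — £95, £210, £250, £315; squared poverty gap index (FGT₂) = 0.07409.
Reduction = 0.12141 − 0.07409 = 0.047.

0.047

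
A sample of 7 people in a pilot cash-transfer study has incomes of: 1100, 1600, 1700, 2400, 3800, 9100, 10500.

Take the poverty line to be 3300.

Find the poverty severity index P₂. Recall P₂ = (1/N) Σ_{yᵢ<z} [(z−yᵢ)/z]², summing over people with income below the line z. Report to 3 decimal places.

0.146

Poor units: 1100, 1600, 1700, 2400 (q = 4 of N = 7).
Normalized shortfalls: (3300−1100)/3300 = 0.6667; (3300−1600)/3300 = 0.5152; (3300−1700)/3300 = 0.4848; (3300−2400)/3300 = 0.2727.
Squared: 0.4444; 0.2654; 0.2351; 0.0744.
Sum = 1.019284; P₂ = 1.019284 / 7 = 0.146.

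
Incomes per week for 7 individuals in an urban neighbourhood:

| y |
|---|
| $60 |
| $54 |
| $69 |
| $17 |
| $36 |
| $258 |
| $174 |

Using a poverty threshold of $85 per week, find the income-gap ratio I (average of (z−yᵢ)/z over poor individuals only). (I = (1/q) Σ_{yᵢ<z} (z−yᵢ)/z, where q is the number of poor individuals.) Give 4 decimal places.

Below z: $17, $36, $54, $60, $69 (q = 5 of N = 7).
Shortfall ratios (z−y)/z: 0.8000, 0.5765, 0.3647, 0.2941, 0.1882; sum = 2.223529.
The income-gap ratio divides by q (the poor only): 2.223529 / 5 = 0.4447.

0.4447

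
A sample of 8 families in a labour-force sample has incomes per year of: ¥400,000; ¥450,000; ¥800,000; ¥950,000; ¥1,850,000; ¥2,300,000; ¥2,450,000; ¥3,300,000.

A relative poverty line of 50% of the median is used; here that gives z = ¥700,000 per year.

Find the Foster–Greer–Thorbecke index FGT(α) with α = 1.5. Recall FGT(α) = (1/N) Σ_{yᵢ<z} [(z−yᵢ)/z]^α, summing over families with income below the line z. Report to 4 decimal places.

Below the line: ¥400,000, ¥450,000 (q = 2 of N = 8).
Gap ratios (z−y)/z: (700000−400000)/700000 = 0.4286; (700000−450000)/700000 = 0.3571.
Raised to α = 1.5: 0.28057; 0.21343.
Sum = 0.494000; FGT(1.5) = 0.494000 / 8 = 0.0617.

0.0617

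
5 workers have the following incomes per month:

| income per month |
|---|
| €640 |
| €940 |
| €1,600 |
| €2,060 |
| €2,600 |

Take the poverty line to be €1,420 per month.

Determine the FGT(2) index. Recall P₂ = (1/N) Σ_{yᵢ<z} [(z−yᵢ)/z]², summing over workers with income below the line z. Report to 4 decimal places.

0.0832

Incomes under z: €640, €940 (q = 2 of N = 5).
Normalized shortfalls: (1420−640)/1420 = 0.5493; (1420−940)/1420 = 0.3380.
Squared: 0.3017; 0.1143.
Sum = 0.415989; P₂ = 0.415989 / 5 = 0.0832.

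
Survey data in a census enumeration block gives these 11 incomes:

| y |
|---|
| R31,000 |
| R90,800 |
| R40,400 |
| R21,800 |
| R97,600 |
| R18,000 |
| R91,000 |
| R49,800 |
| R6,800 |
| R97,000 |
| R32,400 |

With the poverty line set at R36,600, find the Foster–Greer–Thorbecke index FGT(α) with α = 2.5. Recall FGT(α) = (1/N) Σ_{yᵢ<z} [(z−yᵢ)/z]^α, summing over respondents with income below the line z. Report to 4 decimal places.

Incomes under z: R6,800, R18,000, R21,800, R31,000, R32,400 (q = 5 of N = 11).
Normalized shortfalls: (36600−6800)/36600 = 0.8142; (36600−18000)/36600 = 0.5082; (36600−21800)/36600 = 0.4044; (36600−31000)/36600 = 0.1530; (36600−32400)/36600 = 0.1148.
Raised to α = 2.5: 0.59819; 0.18411; 0.10398; 0.00916; 0.00446.
Sum = 0.899898; FGT(2.5) = 0.899898 / 11 = 0.0818.

0.0818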